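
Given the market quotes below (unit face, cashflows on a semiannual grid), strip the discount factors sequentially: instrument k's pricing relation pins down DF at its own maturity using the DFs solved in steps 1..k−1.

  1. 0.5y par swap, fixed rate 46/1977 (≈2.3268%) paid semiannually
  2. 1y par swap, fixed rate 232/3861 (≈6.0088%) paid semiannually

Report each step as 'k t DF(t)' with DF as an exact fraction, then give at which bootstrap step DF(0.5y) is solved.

step 1 [0.5y] swap r/2=23/1977: DF=(1 − 23/1977·(0))/(1+23/1977) = 1977/2000 ≈ 0.988500
step 2 [1y] swap r/2=116/3861: DF=(1 − 116/3861·(0.988500))/(1+116/3861) = 471/500 ≈ 0.942000

1 1/2 1977/2000
2 1 471/500
DF(0.5y) is solved at step 1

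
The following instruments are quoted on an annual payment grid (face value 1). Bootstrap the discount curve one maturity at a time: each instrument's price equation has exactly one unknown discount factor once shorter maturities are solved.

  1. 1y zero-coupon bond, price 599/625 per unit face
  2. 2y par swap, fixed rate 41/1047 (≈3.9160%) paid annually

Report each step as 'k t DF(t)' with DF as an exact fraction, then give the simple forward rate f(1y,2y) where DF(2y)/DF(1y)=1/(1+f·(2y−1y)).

1 1 599/625
2 2 4631/5000
f(1y,2y) = ((599/625)/(4631/5000) − 1)/(1) = 161/4631 ≈ 3.4766%

step 1 [1y] zero: DF = P = 599/625 ≈ 0.958400
step 2 [2y] swap r/1=41/1047: DF=(1 − 41/1047·(0.958400))/(1+41/1047) = 4631/5000 ≈ 0.926200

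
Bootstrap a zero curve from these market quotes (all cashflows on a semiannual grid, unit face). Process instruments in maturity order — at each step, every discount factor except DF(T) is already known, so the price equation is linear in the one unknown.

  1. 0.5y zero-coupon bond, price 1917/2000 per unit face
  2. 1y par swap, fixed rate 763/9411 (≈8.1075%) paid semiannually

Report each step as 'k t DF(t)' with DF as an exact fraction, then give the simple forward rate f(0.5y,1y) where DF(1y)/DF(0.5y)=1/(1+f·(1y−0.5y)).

1 1/2 1917/2000
2 1 9237/10000
f(0.5y,1y) = ((1917/2000)/(9237/10000) − 1)/(1/2) = 232/3079 ≈ 7.5349%

step 1 [0.5y] zero: DF = P = 1917/2000 ≈ 0.958500
step 2 [1y] swap r/2=763/18822: DF=(1 − 763/18822·(0.958500))/(1+763/18822) = 9237/10000 ≈ 0.923700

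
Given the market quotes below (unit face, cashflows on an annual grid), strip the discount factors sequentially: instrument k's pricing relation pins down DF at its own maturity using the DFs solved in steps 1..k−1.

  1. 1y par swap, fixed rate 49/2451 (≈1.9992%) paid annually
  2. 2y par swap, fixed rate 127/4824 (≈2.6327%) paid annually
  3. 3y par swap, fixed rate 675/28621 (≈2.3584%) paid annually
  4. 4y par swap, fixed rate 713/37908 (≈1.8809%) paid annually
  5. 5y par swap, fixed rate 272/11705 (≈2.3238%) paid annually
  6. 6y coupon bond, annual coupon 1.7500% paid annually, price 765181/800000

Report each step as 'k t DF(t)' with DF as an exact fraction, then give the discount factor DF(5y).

1 1 2451/2500
2 2 2373/2500
3 3 373/400
4 4 9287/10000
5 5 557/625
6 6 1719/2000
DF(5y) = 557/625 ≈ 0.891200

step 1 [1y] swap r/1=49/2451: DF=(1 − 49/2451·(0))/(1+49/2451) = 2451/2500 ≈ 0.980400
step 2 [2y] swap r/1=127/4824: DF=(1 − 127/4824·(0.980400))/(1+127/4824) = 2373/2500 ≈ 0.949200
step 3 [3y] swap r/1=675/28621: DF=(1 − 675/28621·(0.980400+0.949200))/(1+675/28621) = 373/400 ≈ 0.932500
step 4 [4y] swap r/1=713/37908: DF=(1 − 713/37908·(0.980400+0.949200+0.932500))/(1+713/37908) = 9287/10000 ≈ 0.928700
step 5 [5y] swap r/1=272/11705: DF=(1 − 272/11705·(0.980400+0.949200+0.932500+0.928700))/(1+272/11705) = 557/625 ≈ 0.891200
step 6 [6y] bond c/1=7/400: DF=(765181/800000 − 7/400·(0.980400+0.949200+0.932500+0.928700+0.891200))/(1+7/400) = 1719/2000 ≈ 0.859500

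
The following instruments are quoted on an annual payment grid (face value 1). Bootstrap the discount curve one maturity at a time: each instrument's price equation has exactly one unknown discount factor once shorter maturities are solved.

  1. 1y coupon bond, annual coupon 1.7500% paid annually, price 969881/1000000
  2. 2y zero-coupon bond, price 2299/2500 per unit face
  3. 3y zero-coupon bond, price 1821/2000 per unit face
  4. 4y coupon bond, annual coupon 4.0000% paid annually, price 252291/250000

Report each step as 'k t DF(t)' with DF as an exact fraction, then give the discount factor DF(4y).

1 1 2383/2500
2 2 2299/2500
3 3 1821/2000
4 4 8633/10000
DF(4y) = 8633/10000 ≈ 0.863300

step 1 [1y] bond c/1=7/400: DF=(969881/1000000 − 7/400·(0))/(1+7/400) = 2383/2500 ≈ 0.953200
step 2 [2y] zero: DF = P = 2299/2500 ≈ 0.919600
step 3 [3y] zero: DF = P = 1821/2000 ≈ 0.910500
step 4 [4y] bond c/1=1/25: DF=(252291/250000 − 1/25·(0.953200+0.919600+0.910500))/(1+1/25) = 8633/10000 ≈ 0.863300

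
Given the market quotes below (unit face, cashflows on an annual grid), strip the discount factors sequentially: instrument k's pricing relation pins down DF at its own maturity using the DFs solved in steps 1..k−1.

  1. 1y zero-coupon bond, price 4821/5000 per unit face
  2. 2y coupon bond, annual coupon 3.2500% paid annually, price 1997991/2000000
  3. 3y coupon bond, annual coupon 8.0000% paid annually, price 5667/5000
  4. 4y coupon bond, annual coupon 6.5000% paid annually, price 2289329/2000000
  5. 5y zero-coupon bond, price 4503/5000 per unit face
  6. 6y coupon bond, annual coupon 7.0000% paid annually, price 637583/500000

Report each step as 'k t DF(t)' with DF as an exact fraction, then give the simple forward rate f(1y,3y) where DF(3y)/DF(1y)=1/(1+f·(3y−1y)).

1 1 4821/5000
2 2 2343/2500
3 3 4543/5000
4 4 9033/10000
5 5 4503/5000
6 6 8899/10000
f(1y,3y) = ((4821/5000)/(4543/5000) − 1)/(2) = 139/4543 ≈ 3.0597%

step 1 [1y] zero: DF = P = 4821/5000 ≈ 0.964200
step 2 [2y] bond c/1=13/400: DF=(1997991/2000000 − 13/400·(0.964200))/(1+13/400) = 2343/2500 ≈ 0.937200
step 3 [3y] bond c/1=2/25: DF=(5667/5000 − 2/25·(0.964200+0.937200))/(1+2/25) = 4543/5000 ≈ 0.908600
step 4 [4y] bond c/1=13/200: DF=(2289329/2000000 − 13/200·(0.964200+0.937200+0.908600))/(1+13/200) = 9033/10000 ≈ 0.903300
step 5 [5y] zero: DF = P = 4503/5000 ≈ 0.900600
step 6 [6y] bond c/1=7/100: DF=(637583/500000 − 7/100·(0.964200+0.937200+0.908600+0.903300+0.900600))/(1+7/100) = 8899/10000 ≈ 0.889900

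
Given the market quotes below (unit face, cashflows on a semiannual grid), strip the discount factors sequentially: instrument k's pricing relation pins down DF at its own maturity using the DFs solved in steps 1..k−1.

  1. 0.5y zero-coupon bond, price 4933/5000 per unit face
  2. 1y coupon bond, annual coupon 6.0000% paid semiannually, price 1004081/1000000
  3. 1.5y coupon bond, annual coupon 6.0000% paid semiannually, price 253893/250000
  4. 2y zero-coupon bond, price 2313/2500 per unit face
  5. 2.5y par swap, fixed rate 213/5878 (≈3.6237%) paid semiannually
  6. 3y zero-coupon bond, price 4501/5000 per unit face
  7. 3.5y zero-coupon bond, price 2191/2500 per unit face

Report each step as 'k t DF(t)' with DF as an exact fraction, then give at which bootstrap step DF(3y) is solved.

1 1/2 4933/5000
2 1 9461/10000
3 3/2 9297/10000
4 2 2313/2500
5 5/2 2287/2500
6 3 4501/5000
7 7/2 2191/2500
DF(3y) is solved at step 6

step 1 [0.5y] zero: DF = P = 4933/5000 ≈ 0.986600
step 2 [1y] bond c/2=3/100: DF=(1004081/1000000 − 3/100·(0.986600))/(1+3/100) = 9461/10000 ≈ 0.946100
step 3 [1.5y] bond c/2=3/100: DF=(253893/250000 − 3/100·(0.986600+0.946100))/(1+3/100) = 9297/10000 ≈ 0.929700
step 4 [2y] zero: DF = P = 2313/2500 ≈ 0.925200
step 5 [2.5y] swap r/2=213/11756: DF=(1 − 213/11756·(0.986600+0.946100+0.929700+0.925200))/(1+213/11756) = 2287/2500 ≈ 0.914800
step 6 [3y] zero: DF = P = 4501/5000 ≈ 0.900200
step 7 [3.5y] zero: DF = P = 2191/2500 ≈ 0.876400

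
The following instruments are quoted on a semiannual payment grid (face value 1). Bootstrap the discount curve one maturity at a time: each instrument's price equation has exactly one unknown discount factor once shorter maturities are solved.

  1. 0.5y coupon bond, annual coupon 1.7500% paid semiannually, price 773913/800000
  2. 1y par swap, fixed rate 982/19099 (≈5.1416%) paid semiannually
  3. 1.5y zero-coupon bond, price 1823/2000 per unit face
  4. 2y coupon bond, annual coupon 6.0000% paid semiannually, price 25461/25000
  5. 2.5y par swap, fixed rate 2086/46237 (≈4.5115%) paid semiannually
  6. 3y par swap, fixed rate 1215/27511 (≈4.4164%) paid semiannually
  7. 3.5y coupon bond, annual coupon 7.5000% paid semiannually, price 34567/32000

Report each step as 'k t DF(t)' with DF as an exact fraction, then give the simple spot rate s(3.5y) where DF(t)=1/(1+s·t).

1 1/2 959/1000
2 1 9509/10000
3 3/2 1823/2000
4 2 4533/5000
5 5/2 8957/10000
6 3 1757/2000
7 7/2 8423/10000
s(3.5y) = (1/(8423/10000) − 1)/(7/2) = 3154/58961 ≈ 5.3493%

step 1 [0.5y] bond c/2=7/800: DF=(773913/800000 − 7/800·(0))/(1+7/800) = 959/1000 ≈ 0.959000
step 2 [1y] swap r/2=491/19099: DF=(1 − 491/19099·(0.959000))/(1+491/19099) = 9509/10000 ≈ 0.950900
step 3 [1.5y] zero: DF = P = 1823/2000 ≈ 0.911500
step 4 [2y] bond c/2=3/100: DF=(25461/25000 − 3/100·(0.959000+0.950900+0.911500))/(1+3/100) = 4533/5000 ≈ 0.906600
step 5 [2.5y] swap r/2=1043/46237: DF=(1 − 1043/46237·(0.959000+0.950900+0.911500+0.906600))/(1+1043/46237) = 8957/10000 ≈ 0.895700
step 6 [3y] swap r/2=1215/55022: DF=(1 − 1215/55022·(0.959000+0.950900+0.911500+0.906600+0.895700))/(1+1215/55022) = 1757/2000 ≈ 0.878500
step 7 [3.5y] bond c/2=3/80: DF=(34567/32000 − 3/80·(0.959000+0.950900+0.911500+0.906600+0.895700+0.878500))/(1+3/80) = 8423/10000 ≈ 0.842300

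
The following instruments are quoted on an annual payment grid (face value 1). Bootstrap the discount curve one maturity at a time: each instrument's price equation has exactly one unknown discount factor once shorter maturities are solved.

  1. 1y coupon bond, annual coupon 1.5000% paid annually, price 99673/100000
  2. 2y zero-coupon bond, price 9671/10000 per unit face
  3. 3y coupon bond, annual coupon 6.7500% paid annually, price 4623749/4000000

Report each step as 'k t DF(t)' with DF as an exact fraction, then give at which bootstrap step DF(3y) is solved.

1 1 491/500
2 2 9671/10000
3 3 2399/2500
DF(3y) is solved at step 3

step 1 [1y] bond c/1=3/200: DF=(99673/100000 − 3/200·(0))/(1+3/200) = 491/500 ≈ 0.982000
step 2 [2y] zero: DF = P = 9671/10000 ≈ 0.967100
step 3 [3y] bond c/1=27/400: DF=(4623749/4000000 − 27/400·(0.982000+0.967100))/(1+27/400) = 2399/2500 ≈ 0.959600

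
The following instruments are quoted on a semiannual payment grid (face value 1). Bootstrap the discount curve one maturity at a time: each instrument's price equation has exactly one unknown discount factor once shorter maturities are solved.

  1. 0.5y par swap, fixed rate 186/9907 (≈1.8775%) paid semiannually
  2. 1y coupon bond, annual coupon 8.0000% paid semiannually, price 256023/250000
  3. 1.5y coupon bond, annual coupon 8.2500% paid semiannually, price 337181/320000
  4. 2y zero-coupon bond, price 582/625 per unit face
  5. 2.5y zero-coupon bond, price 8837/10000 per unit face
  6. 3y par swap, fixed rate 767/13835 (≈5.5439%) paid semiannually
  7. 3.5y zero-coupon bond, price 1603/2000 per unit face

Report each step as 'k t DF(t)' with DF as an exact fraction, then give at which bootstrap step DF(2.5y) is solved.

step 1 [0.5y] swap r/2=93/9907: DF=(1 − 93/9907·(0))/(1+93/9907) = 9907/10000 ≈ 0.990700
step 2 [1y] bond c/2=1/25: DF=(256023/250000 − 1/25·(0.990700))/(1+1/25) = 4733/5000 ≈ 0.946600
step 3 [1.5y] bond c/2=33/800: DF=(337181/320000 − 33/800·(0.990700+0.946600))/(1+33/800) = 1169/1250 ≈ 0.935200
step 4 [2y] zero: DF = P = 582/625 ≈ 0.931200
step 5 [2.5y] zero: DF = P = 8837/10000 ≈ 0.883700
step 6 [3y] swap r/2=767/27670: DF=(1 − 767/27670·(0.990700+0.946600+0.935200+0.931200+0.883700))/(1+767/27670) = 4233/5000 ≈ 0.846600
step 7 [3.5y] zero: DF = P = 1603/2000 ≈ 0.801500

1 1/2 9907/10000
2 1 4733/5000
3 3/2 1169/1250
4 2 582/625
5 5/2 8837/10000
6 3 4233/5000
7 7/2 1603/2000
DF(2.5y) is solved at step 5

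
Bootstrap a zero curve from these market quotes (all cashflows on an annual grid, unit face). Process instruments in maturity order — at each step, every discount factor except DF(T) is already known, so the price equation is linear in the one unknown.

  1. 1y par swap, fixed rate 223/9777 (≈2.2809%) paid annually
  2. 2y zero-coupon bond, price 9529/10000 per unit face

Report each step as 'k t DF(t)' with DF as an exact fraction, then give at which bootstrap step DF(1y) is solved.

1 1 9777/10000
2 2 9529/10000
DF(1y) is solved at step 1

step 1 [1y] swap r/1=223/9777: DF=(1 − 223/9777·(0))/(1+223/9777) = 9777/10000 ≈ 0.977700
step 2 [2y] zero: DF = P = 9529/10000 ≈ 0.952900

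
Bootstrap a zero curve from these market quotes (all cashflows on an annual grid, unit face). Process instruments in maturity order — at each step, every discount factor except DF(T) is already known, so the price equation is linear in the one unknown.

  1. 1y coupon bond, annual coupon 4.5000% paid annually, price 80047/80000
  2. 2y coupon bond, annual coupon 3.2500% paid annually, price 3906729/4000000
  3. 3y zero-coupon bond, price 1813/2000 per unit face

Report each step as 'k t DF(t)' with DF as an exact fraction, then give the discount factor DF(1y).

1 1 383/400
2 2 4579/5000
3 3 1813/2000
DF(1y) = 383/400 ≈ 0.957500

step 1 [1y] bond c/1=9/200: DF=(80047/80000 − 9/200·(0))/(1+9/200) = 383/400 ≈ 0.957500
step 2 [2y] bond c/1=13/400: DF=(3906729/4000000 − 13/400·(0.957500))/(1+13/400) = 4579/5000 ≈ 0.915800
step 3 [3y] zero: DF = P = 1813/2000 ≈ 0.906500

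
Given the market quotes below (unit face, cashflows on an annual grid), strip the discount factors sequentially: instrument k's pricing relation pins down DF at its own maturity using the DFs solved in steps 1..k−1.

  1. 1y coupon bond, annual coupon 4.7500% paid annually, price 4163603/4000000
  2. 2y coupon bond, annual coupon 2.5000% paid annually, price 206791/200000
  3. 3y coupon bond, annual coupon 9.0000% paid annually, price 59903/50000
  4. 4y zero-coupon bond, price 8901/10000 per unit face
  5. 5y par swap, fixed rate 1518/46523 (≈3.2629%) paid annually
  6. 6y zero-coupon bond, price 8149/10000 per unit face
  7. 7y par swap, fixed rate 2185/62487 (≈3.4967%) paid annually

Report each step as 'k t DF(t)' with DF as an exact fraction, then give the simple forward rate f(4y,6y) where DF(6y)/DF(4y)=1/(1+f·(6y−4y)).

1 1 9937/10000
2 2 1969/2000
3 3 4679/5000
4 4 8901/10000
5 5 4241/5000
6 6 8149/10000
7 7 1563/2000
f(4y,6y) = ((8901/10000)/(8149/10000) − 1)/(2) = 376/8149 ≈ 4.6141%

step 1 [1y] bond c/1=19/400: DF=(4163603/4000000 − 19/400·(0))/(1+19/400) = 9937/10000 ≈ 0.993700
step 2 [2y] bond c/1=1/40: DF=(206791/200000 − 1/40·(0.993700))/(1+1/40) = 1969/2000 ≈ 0.984500
step 3 [3y] bond c/1=9/100: DF=(59903/50000 − 9/100·(0.993700+0.984500))/(1+9/100) = 4679/5000 ≈ 0.935800
step 4 [4y] zero: DF = P = 8901/10000 ≈ 0.890100
step 5 [5y] swap r/1=1518/46523: DF=(1 − 1518/46523·(0.993700+0.984500+0.935800+0.890100))/(1+1518/46523) = 4241/5000 ≈ 0.848200
step 6 [6y] zero: DF = P = 8149/10000 ≈ 0.814900
step 7 [7y] swap r/1=2185/62487: DF=(1 − 2185/62487·(0.993700+0.984500+0.935800+0.890100+0.848200+0.814900))/(1+2185/62487) = 1563/2000 ≈ 0.781500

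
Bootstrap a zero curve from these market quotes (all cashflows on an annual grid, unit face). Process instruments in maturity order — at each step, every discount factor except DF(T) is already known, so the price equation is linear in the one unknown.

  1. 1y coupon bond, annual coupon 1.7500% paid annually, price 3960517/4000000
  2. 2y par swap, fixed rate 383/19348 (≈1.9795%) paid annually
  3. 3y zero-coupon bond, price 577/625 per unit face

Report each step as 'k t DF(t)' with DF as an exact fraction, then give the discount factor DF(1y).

1 1 9731/10000
2 2 9617/10000
3 3 577/625
DF(1y) = 9731/10000 ≈ 0.973100

step 1 [1y] bond c/1=7/400: DF=(3960517/4000000 − 7/400·(0))/(1+7/400) = 9731/10000 ≈ 0.973100
step 2 [2y] swap r/1=383/19348: DF=(1 − 383/19348·(0.973100))/(1+383/19348) = 9617/10000 ≈ 0.961700
step 3 [3y] zero: DF = P = 577/625 ≈ 0.923200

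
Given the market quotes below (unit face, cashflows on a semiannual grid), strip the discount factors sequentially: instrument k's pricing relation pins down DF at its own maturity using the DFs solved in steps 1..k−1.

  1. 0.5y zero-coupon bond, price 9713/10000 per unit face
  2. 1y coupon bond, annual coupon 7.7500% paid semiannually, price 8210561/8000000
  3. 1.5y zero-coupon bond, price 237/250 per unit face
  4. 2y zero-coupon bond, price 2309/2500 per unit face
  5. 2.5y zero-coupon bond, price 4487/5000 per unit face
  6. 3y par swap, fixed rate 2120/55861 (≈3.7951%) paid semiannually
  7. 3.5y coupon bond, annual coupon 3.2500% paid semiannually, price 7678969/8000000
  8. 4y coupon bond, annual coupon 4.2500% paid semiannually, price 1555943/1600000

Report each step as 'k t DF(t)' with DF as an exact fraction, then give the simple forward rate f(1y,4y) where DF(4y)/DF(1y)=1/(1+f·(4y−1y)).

1 1/2 9713/10000
2 1 4759/5000
3 3/2 237/250
4 2 2309/2500
5 5/2 4487/5000
6 3 447/500
7 7/2 1069/1250
8 4 4091/5000
f(1y,4y) = ((4759/5000)/(4091/5000) − 1)/(3) = 668/12273 ≈ 5.4428%

step 1 [0.5y] zero: DF = P = 9713/10000 ≈ 0.971300
step 2 [1y] bond c/2=31/800: DF=(8210561/8000000 − 31/800·(0.971300))/(1+31/800) = 4759/5000 ≈ 0.951800
step 3 [1.5y] zero: DF = P = 237/250 ≈ 0.948000
step 4 [2y] zero: DF = P = 2309/2500 ≈ 0.923600
step 5 [2.5y] zero: DF = P = 4487/5000 ≈ 0.897400
step 6 [3y] swap r/2=1060/55861: DF=(1 − 1060/55861·(0.971300+0.951800+0.948000+0.923600+0.897400))/(1+1060/55861) = 447/500 ≈ 0.894000
step 7 [3.5y] bond c/2=13/800: DF=(7678969/8000000 − 13/800·(0.971300+0.951800+0.948000+0.923600+0.897400+0.894000))/(1+13/800) = 1069/1250 ≈ 0.855200
step 8 [4y] bond c/2=17/800: DF=(1555943/1600000 − 17/800·(0.971300+0.951800+0.948000+0.923600+0.897400+0.894000+0.855200))/(1+17/800) = 4091/5000 ≈ 0.818200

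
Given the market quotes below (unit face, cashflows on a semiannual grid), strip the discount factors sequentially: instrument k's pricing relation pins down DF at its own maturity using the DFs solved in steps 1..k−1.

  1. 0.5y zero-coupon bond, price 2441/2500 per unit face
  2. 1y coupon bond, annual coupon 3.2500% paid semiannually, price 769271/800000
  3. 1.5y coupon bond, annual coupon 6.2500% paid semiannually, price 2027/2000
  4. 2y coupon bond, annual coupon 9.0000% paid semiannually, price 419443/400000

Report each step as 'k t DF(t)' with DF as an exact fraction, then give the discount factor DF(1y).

1 1/2 2441/2500
2 1 4653/5000
3 3/2 37/40
4 2 1763/2000
DF(1y) = 4653/5000 ≈ 0.930600

step 1 [0.5y] zero: DF = P = 2441/2500 ≈ 0.976400
step 2 [1y] bond c/2=13/800: DF=(769271/800000 − 13/800·(0.976400))/(1+13/800) = 4653/5000 ≈ 0.930600
step 3 [1.5y] bond c/2=1/32: DF=(2027/2000 − 1/32·(0.976400+0.930600))/(1+1/32) = 37/40 ≈ 0.925000
step 4 [2y] bond c/2=9/200: DF=(419443/400000 − 9/200·(0.976400+0.930600+0.925000))/(1+9/200) = 1763/2000 ≈ 0.881500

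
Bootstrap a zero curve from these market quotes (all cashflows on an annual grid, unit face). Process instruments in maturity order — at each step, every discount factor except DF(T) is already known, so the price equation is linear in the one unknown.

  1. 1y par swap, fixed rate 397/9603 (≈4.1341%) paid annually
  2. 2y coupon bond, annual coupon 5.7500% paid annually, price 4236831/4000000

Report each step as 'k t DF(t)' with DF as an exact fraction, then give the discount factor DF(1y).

1 1 9603/10000
2 2 4747/5000
DF(1y) = 9603/10000 ≈ 0.960300

step 1 [1y] swap r/1=397/9603: DF=(1 − 397/9603·(0))/(1+397/9603) = 9603/10000 ≈ 0.960300
step 2 [2y] bond c/1=23/400: DF=(4236831/4000000 − 23/400·(0.960300))/(1+23/400) = 4747/5000 ≈ 0.949400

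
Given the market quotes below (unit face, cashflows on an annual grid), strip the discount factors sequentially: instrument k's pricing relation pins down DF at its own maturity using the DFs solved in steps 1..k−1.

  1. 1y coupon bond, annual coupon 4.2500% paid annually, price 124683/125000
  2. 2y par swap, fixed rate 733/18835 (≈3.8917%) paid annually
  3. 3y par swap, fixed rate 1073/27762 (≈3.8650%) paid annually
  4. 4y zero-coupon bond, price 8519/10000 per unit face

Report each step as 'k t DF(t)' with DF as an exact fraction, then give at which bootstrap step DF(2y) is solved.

1 1 598/625
2 2 9267/10000
3 3 8927/10000
4 4 8519/10000
DF(2y) is solved at step 2

step 1 [1y] bond c/1=17/400: DF=(124683/125000 − 17/400·(0))/(1+17/400) = 598/625 ≈ 0.956800
step 2 [2y] swap r/1=733/18835: DF=(1 − 733/18835·(0.956800))/(1+733/18835) = 9267/10000 ≈ 0.926700
step 3 [3y] swap r/1=1073/27762: DF=(1 − 1073/27762·(0.956800+0.926700))/(1+1073/27762) = 8927/10000 ≈ 0.892700
step 4 [4y] zero: DF = P = 8519/10000 ≈ 0.851900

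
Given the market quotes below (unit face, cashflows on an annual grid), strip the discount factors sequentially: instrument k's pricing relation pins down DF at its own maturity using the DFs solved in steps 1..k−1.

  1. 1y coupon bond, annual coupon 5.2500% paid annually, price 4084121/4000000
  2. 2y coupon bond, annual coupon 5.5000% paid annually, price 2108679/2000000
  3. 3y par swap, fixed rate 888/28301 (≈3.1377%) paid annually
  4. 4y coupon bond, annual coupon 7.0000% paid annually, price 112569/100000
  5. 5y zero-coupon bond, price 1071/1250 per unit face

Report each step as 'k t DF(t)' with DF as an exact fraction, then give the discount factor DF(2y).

1 1 9701/10000
2 2 593/625
3 3 1139/1250
4 4 8669/10000
5 5 1071/1250
DF(2y) = 593/625 ≈ 0.948800

step 1 [1y] bond c/1=21/400: DF=(4084121/4000000 − 21/400·(0))/(1+21/400) = 9701/10000 ≈ 0.970100
step 2 [2y] bond c/1=11/200: DF=(2108679/2000000 − 11/200·(0.970100))/(1+11/200) = 593/625 ≈ 0.948800
step 3 [3y] swap r/1=888/28301: DF=(1 − 888/28301·(0.970100+0.948800))/(1+888/28301) = 1139/1250 ≈ 0.911200
step 4 [4y] bond c/1=7/100: DF=(112569/100000 − 7/100·(0.970100+0.948800+0.911200))/(1+7/100) = 8669/10000 ≈ 0.866900
step 5 [5y] zero: DF = P = 1071/1250 ≈ 0.856800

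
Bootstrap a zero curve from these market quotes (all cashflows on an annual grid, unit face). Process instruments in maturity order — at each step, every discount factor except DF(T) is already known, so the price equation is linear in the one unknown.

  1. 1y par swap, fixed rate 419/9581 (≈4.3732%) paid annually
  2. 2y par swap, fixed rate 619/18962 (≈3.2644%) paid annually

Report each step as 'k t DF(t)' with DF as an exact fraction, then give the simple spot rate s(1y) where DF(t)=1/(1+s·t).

step 1 [1y] swap r/1=419/9581: DF=(1 − 419/9581·(0))/(1+419/9581) = 9581/10000 ≈ 0.958100
step 2 [2y] swap r/1=619/18962: DF=(1 − 619/18962·(0.958100))/(1+619/18962) = 9381/10000 ≈ 0.938100

1 1 9581/10000
2 2 9381/10000
s(1y) = (1/(9581/10000) − 1)/(1) = 419/9581 ≈ 4.3732%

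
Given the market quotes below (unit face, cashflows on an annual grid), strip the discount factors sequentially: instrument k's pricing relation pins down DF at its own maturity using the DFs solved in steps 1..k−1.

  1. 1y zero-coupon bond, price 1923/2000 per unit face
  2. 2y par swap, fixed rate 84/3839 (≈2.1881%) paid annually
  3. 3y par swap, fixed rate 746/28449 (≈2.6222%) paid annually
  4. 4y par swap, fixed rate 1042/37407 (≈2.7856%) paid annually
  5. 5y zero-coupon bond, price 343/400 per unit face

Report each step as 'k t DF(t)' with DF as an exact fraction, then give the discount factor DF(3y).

1 1 1923/2000
2 2 479/500
3 3 4627/5000
4 4 4479/5000
5 5 343/400
DF(3y) = 4627/5000 ≈ 0.925400

step 1 [1y] zero: DF = P = 1923/2000 ≈ 0.961500
step 2 [2y] swap r/1=84/3839: DF=(1 − 84/3839·(0.961500))/(1+84/3839) = 479/500 ≈ 0.958000
step 3 [3y] swap r/1=746/28449: DF=(1 − 746/28449·(0.961500+0.958000))/(1+746/28449) = 4627/5000 ≈ 0.925400
step 4 [4y] swap r/1=1042/37407: DF=(1 − 1042/37407·(0.961500+0.958000+0.925400))/(1+1042/37407) = 4479/5000 ≈ 0.895800
step 5 [5y] zero: DF = P = 343/400 ≈ 0.857500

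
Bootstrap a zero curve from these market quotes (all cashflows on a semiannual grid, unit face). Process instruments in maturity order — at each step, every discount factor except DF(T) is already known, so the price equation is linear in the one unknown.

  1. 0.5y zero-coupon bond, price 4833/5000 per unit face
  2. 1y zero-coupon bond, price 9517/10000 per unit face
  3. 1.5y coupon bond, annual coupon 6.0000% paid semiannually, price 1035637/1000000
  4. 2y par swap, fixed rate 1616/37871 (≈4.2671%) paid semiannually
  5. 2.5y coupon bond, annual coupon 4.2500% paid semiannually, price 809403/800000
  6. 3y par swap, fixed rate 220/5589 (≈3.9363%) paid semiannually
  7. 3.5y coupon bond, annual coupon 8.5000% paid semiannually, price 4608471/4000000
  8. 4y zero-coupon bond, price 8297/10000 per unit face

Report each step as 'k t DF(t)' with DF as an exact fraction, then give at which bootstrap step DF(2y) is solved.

step 1 [0.5y] zero: DF = P = 4833/5000 ≈ 0.966600
step 2 [1y] zero: DF = P = 9517/10000 ≈ 0.951700
step 3 [1.5y] bond c/2=3/100: DF=(1035637/1000000 − 3/100·(0.966600+0.951700))/(1+3/100) = 1187/1250 ≈ 0.949600
step 4 [2y] swap r/2=808/37871: DF=(1 − 808/37871·(0.966600+0.951700+0.949600))/(1+808/37871) = 1149/1250 ≈ 0.919200
step 5 [2.5y] bond c/2=17/800: DF=(809403/800000 − 17/800·(0.966600+0.951700+0.949600+0.919200))/(1+17/800) = 9119/10000 ≈ 0.911900
step 6 [3y] swap r/2=110/5589: DF=(1 − 110/5589·(0.966600+0.951700+0.949600+0.919200+0.911900))/(1+110/5589) = 89/100 ≈ 0.890000
step 7 [3.5y] bond c/2=17/400: DF=(4608471/4000000 − 17/400·(0.966600+0.951700+0.949600+0.919200+0.911900+0.890000))/(1+17/400) = 8773/10000 ≈ 0.877300
step 8 [4y] zero: DF = P = 8297/10000 ≈ 0.829700

1 1/2 4833/5000
2 1 9517/10000
3 3/2 1187/1250
4 2 1149/1250
5 5/2 9119/10000
6 3 89/100
7 7/2 8773/10000
8 4 8297/10000
DF(2y) is solved at step 4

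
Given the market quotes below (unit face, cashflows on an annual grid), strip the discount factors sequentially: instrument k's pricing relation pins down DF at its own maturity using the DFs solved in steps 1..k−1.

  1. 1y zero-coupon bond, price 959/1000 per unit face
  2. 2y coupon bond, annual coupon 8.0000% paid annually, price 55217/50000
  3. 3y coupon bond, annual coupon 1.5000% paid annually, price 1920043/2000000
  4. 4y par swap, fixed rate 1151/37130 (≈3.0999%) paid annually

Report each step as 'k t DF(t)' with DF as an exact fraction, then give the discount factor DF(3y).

1 1 959/1000
2 2 1903/2000
3 3 1147/1250
4 4 8849/10000
DF(3y) = 1147/1250 ≈ 0.917600

step 1 [1y] zero: DF = P = 959/1000 ≈ 0.959000
step 2 [2y] bond c/1=2/25: DF=(55217/50000 − 2/25·(0.959000))/(1+2/25) = 1903/2000 ≈ 0.951500
step 3 [3y] bond c/1=3/200: DF=(1920043/2000000 − 3/200·(0.959000+0.951500))/(1+3/200) = 1147/1250 ≈ 0.917600
step 4 [4y] swap r/1=1151/37130: DF=(1 − 1151/37130·(0.959000+0.951500+0.917600))/(1+1151/37130) = 8849/10000 ≈ 0.884900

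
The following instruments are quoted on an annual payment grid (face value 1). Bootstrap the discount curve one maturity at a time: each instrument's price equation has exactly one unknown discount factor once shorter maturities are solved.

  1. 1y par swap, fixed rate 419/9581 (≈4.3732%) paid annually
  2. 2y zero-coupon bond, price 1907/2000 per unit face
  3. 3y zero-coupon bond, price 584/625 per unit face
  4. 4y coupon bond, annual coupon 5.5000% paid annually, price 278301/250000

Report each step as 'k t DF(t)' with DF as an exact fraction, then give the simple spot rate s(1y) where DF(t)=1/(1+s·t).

step 1 [1y] swap r/1=419/9581: DF=(1 − 419/9581·(0))/(1+419/9581) = 9581/10000 ≈ 0.958100
step 2 [2y] zero: DF = P = 1907/2000 ≈ 0.953500
step 3 [3y] zero: DF = P = 584/625 ≈ 0.934400
step 4 [4y] bond c/1=11/200: DF=(278301/250000 − 11/200·(0.958100+0.953500+0.934400))/(1+11/200) = 2267/2500 ≈ 0.906800

1 1 9581/10000
2 2 1907/2000
3 3 584/625
4 4 2267/2500
s(1y) = (1/(9581/10000) − 1)/(1) = 419/9581 ≈ 4.3732%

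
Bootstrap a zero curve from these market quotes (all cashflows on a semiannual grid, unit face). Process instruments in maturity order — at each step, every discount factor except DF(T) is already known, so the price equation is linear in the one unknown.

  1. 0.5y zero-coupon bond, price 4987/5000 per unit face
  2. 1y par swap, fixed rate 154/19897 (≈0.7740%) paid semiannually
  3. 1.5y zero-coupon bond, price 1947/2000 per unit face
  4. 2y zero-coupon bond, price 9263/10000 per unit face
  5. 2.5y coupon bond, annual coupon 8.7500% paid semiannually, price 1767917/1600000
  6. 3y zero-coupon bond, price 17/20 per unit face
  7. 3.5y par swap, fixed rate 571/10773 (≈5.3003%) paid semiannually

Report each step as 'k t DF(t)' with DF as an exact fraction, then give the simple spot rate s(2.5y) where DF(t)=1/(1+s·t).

step 1 [0.5y] zero: DF = P = 4987/5000 ≈ 0.997400
step 2 [1y] swap r/2=77/19897: DF=(1 − 77/19897·(0.997400))/(1+77/19897) = 9923/10000 ≈ 0.992300
step 3 [1.5y] zero: DF = P = 1947/2000 ≈ 0.973500
step 4 [2y] zero: DF = P = 9263/10000 ≈ 0.926300
step 5 [2.5y] bond c/2=7/160: DF=(1767917/1600000 − 7/160·(0.997400+0.992300+0.973500+0.926300))/(1+7/160) = 2239/2500 ≈ 0.895600
step 6 [3y] zero: DF = P = 17/20 ≈ 0.850000
step 7 [3.5y] swap r/2=571/21546: DF=(1 − 571/21546·(0.997400+0.992300+0.973500+0.926300+0.895600+0.850000))/(1+571/21546) = 8287/10000 ≈ 0.828700

1 1/2 4987/5000
2 1 9923/10000
3 3/2 1947/2000
4 2 9263/10000
5 5/2 2239/2500
6 3 17/20
7 7/2 8287/10000
s(2.5y) = (1/(2239/2500) − 1)/(5/2) = 522/11195 ≈ 4.6628%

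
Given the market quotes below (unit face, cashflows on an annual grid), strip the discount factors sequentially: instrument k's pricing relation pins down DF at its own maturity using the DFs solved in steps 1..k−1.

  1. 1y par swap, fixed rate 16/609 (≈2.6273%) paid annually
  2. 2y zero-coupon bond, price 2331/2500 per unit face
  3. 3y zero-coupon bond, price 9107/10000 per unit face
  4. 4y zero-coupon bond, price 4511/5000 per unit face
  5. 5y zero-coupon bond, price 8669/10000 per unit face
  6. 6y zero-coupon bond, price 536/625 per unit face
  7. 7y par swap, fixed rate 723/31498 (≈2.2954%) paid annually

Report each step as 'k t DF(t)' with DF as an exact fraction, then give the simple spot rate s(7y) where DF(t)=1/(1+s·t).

step 1 [1y] swap r/1=16/609: DF=(1 − 16/609·(0))/(1+16/609) = 609/625 ≈ 0.974400
step 2 [2y] zero: DF = P = 2331/2500 ≈ 0.932400
step 3 [3y] zero: DF = P = 9107/10000 ≈ 0.910700
step 4 [4y] zero: DF = P = 4511/5000 ≈ 0.902200
step 5 [5y] zero: DF = P = 8669/10000 ≈ 0.866900
step 6 [6y] zero: DF = P = 536/625 ≈ 0.857600
step 7 [7y] swap r/1=723/31498: DF=(1 − 723/31498·(0.974400+0.932400+0.910700+0.902200+0.866900+0.857600))/(1+723/31498) = 4277/5000 ≈ 0.855400

1 1 609/625
2 2 2331/2500
3 3 9107/10000
4 4 4511/5000
5 5 8669/10000
6 6 536/625
7 7 4277/5000
s(7y) = (1/(4277/5000) − 1)/(7) = 723/29939 ≈ 2.4149%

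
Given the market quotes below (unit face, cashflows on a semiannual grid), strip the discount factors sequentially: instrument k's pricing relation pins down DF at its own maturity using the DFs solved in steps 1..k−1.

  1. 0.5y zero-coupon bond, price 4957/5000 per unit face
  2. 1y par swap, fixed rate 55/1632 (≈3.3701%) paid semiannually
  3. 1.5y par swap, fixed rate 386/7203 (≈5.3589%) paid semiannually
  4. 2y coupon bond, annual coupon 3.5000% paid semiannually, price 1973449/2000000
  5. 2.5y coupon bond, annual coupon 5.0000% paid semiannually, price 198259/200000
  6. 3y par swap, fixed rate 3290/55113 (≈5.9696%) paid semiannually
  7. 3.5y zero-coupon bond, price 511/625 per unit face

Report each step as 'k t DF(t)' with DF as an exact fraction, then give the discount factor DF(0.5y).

1 1/2 4957/5000
2 1 967/1000
3 3/2 2307/2500
4 2 4601/5000
5 5/2 1093/1250
6 3 1671/2000
7 7/2 511/625
DF(0.5y) = 4957/5000 ≈ 0.991400

step 1 [0.5y] zero: DF = P = 4957/5000 ≈ 0.991400
step 2 [1y] swap r/2=55/3264: DF=(1 − 55/3264·(0.991400))/(1+55/3264) = 967/1000 ≈ 0.967000
step 3 [1.5y] swap r/2=193/7203: DF=(1 − 193/7203·(0.991400+0.967000))/(1+193/7203) = 2307/2500 ≈ 0.922800
step 4 [2y] bond c/2=7/400: DF=(1973449/2000000 − 7/400·(0.991400+0.967000+0.922800))/(1+7/400) = 4601/5000 ≈ 0.920200
step 5 [2.5y] bond c/2=1/40: DF=(198259/200000 − 1/40·(0.991400+0.967000+0.922800+0.920200))/(1+1/40) = 1093/1250 ≈ 0.874400
step 6 [3y] swap r/2=1645/55113: DF=(1 − 1645/55113·(0.991400+0.967000+0.922800+0.920200+0.874400))/(1+1645/55113) = 1671/2000 ≈ 0.835500
step 7 [3.5y] zero: DF = P = 511/625 ≈ 0.817600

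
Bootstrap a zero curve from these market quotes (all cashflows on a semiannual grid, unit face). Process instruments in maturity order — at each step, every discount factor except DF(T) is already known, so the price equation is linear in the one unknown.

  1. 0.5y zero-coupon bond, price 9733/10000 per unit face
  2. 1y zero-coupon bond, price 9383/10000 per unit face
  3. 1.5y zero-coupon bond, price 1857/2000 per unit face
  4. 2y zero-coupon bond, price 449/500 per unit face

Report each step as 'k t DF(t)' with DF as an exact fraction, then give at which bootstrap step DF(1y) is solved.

step 1 [0.5y] zero: DF = P = 9733/10000 ≈ 0.973300
step 2 [1y] zero: DF = P = 9383/10000 ≈ 0.938300
step 3 [1.5y] zero: DF = P = 1857/2000 ≈ 0.928500
step 4 [2y] zero: DF = P = 449/500 ≈ 0.898000

1 1/2 9733/10000
2 1 9383/10000
3 3/2 1857/2000
4 2 449/500
DF(1y) is solved at step 2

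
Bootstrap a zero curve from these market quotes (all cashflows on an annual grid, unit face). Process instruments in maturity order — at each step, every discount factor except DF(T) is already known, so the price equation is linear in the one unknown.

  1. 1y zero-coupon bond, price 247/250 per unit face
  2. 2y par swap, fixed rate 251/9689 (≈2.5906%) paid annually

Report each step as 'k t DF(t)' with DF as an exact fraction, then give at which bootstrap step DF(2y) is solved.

step 1 [1y] zero: DF = P = 247/250 ≈ 0.988000
step 2 [2y] swap r/1=251/9689: DF=(1 − 251/9689·(0.988000))/(1+251/9689) = 4749/5000 ≈ 0.949800

1 1 247/250
2 2 4749/5000
DF(2y) is solved at step 2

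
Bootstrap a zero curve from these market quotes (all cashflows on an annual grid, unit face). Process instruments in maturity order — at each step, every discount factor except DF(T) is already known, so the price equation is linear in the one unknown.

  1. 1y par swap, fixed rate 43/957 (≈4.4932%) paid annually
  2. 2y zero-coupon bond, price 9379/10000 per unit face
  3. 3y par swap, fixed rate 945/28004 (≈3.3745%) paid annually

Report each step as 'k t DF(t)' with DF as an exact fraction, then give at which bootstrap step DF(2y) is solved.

step 1 [1y] swap r/1=43/957: DF=(1 − 43/957·(0))/(1+43/957) = 957/1000 ≈ 0.957000
step 2 [2y] zero: DF = P = 9379/10000 ≈ 0.937900
step 3 [3y] swap r/1=945/28004: DF=(1 − 945/28004·(0.957000+0.937900))/(1+945/28004) = 1811/2000 ≈ 0.905500

1 1 957/1000
2 2 9379/10000
3 3 1811/2000
DF(2y) is solved at step 2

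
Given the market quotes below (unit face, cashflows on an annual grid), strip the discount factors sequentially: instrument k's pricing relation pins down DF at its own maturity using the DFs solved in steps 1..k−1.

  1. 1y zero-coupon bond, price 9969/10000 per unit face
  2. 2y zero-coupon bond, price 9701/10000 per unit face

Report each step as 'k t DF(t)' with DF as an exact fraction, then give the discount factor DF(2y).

step 1 [1y] zero: DF = P = 9969/10000 ≈ 0.996900
step 2 [2y] zero: DF = P = 9701/10000 ≈ 0.970100

1 1 9969/10000
2 2 9701/10000
DF(2y) = 9701/10000 ≈ 0.970100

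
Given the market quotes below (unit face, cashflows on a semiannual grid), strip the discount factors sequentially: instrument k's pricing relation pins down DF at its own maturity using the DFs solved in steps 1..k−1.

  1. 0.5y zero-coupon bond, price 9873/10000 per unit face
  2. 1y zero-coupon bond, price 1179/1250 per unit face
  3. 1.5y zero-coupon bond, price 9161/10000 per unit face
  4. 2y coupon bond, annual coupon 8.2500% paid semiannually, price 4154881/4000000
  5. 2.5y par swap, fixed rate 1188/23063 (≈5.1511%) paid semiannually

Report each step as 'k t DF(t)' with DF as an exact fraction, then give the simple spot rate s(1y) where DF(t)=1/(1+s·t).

step 1 [0.5y] zero: DF = P = 9873/10000 ≈ 0.987300
step 2 [1y] zero: DF = P = 1179/1250 ≈ 0.943200
step 3 [1.5y] zero: DF = P = 9161/10000 ≈ 0.916100
step 4 [2y] bond c/2=33/800: DF=(4154881/4000000 − 33/800·(0.987300+0.943200+0.916100))/(1+33/800) = 553/625 ≈ 0.884800
step 5 [2.5y] swap r/2=594/23063: DF=(1 − 594/23063·(0.987300+0.943200+0.916100+0.884800))/(1+594/23063) = 2203/2500 ≈ 0.881200

1 1/2 9873/10000
2 1 1179/1250
3 3/2 9161/10000
4 2 553/625
5 5/2 2203/2500
s(1y) = (1/(1179/1250) − 1)/(1) = 71/1179 ≈ 6.0221%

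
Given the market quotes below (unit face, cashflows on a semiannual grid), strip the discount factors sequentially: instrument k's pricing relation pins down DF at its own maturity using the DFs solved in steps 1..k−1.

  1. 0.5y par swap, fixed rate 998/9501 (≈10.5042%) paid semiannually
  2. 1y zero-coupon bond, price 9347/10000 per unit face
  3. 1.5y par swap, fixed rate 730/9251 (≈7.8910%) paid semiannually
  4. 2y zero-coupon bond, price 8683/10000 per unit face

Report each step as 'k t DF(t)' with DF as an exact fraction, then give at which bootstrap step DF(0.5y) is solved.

1 1/2 9501/10000
2 1 9347/10000
3 3/2 1781/2000
4 2 8683/10000
DF(0.5y) is solved at step 1

step 1 [0.5y] swap r/2=499/9501: DF=(1 − 499/9501·(0))/(1+499/9501) = 9501/10000 ≈ 0.950100
step 2 [1y] zero: DF = P = 9347/10000 ≈ 0.934700
step 3 [1.5y] swap r/2=365/9251: DF=(1 − 365/9251·(0.950100+0.934700))/(1+365/9251) = 1781/2000 ≈ 0.890500
step 4 [2y] zero: DF = P = 8683/10000 ≈ 0.868300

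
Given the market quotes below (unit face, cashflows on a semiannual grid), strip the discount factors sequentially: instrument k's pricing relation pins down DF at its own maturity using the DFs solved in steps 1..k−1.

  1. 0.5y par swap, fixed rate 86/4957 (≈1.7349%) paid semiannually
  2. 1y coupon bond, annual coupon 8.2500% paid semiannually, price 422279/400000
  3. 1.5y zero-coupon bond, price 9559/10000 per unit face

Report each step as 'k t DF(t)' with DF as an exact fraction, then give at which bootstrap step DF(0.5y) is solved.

1 1/2 4957/5000
2 1 4873/5000
3 3/2 9559/10000
DF(0.5y) is solved at step 1

step 1 [0.5y] swap r/2=43/4957: DF=(1 − 43/4957·(0))/(1+43/4957) = 4957/5000 ≈ 0.991400
step 2 [1y] bond c/2=33/800: DF=(422279/400000 − 33/800·(0.991400))/(1+33/800) = 4873/5000 ≈ 0.974600
step 3 [1.5y] zero: DF = P = 9559/10000 ≈ 0.955900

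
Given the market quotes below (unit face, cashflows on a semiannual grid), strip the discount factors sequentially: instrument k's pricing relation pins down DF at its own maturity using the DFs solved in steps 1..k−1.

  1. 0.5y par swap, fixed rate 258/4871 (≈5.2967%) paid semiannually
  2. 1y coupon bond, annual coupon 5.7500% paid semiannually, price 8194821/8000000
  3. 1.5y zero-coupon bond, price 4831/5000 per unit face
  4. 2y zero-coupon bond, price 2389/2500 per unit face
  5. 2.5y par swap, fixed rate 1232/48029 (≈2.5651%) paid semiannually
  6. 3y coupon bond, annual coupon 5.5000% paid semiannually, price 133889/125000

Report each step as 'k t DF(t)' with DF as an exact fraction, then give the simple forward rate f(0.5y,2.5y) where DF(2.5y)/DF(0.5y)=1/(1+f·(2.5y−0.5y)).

step 1 [0.5y] swap r/2=129/4871: DF=(1 − 129/4871·(0))/(1+129/4871) = 4871/5000 ≈ 0.974200
step 2 [1y] bond c/2=23/800: DF=(8194821/8000000 − 23/800·(0.974200))/(1+23/800) = 1937/2000 ≈ 0.968500
step 3 [1.5y] zero: DF = P = 4831/5000 ≈ 0.966200
step 4 [2y] zero: DF = P = 2389/2500 ≈ 0.955600
step 5 [2.5y] swap r/2=616/48029: DF=(1 − 616/48029·(0.974200+0.968500+0.966200+0.955600))/(1+616/48029) = 1173/1250 ≈ 0.938400
step 6 [3y] bond c/2=11/400: DF=(133889/125000 − 11/400·(0.974200+0.968500+0.966200+0.955600+0.938400))/(1+11/400) = 9139/10000 ≈ 0.913900

1 1/2 4871/5000
2 1 1937/2000
3 3/2 4831/5000
4 2 2389/2500
5 5/2 1173/1250
6 3 9139/10000
f(0.5y,2.5y) = ((4871/5000)/(1173/1250) − 1)/(2) = 179/9384 ≈ 1.9075%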